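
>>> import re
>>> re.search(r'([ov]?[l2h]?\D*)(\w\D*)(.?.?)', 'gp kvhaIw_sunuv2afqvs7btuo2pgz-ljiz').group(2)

This matches optionally one of [ov], then optionally one of [l2h], then zero or more of a non-digit (captured); then a word character, then zero or more of a non-digit (captured); then optionally any character, then optionally any character (captured).
`search` walks the string left to right and returns the first match it finds.
The match spans [0:23] → 'gp kvhaIw_sunuv2afqvs7b'.
Captured: group 1 = 'gp kvhaIw_sunuv', group 2 = '2afqvs', group 3 = '7b'.

'2afqvs'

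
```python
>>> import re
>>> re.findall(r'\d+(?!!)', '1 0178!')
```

['1', '017']

`(?!…)`/`(?<!…)` only lets a position through if the neighbouring text does NOT match; no characters are consumed.
`findall` yields the raw match text (2 of them) because the pattern has no groups.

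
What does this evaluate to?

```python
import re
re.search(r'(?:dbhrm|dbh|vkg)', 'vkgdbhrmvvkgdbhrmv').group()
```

'vkg'

Unlike `match`, `search` isn't anchored — it looks for the pattern anywhere in the string.
The match spans [0:3] → 'vkg'.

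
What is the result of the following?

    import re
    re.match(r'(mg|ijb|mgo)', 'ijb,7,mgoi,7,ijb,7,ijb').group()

'ijb'

`match` is anchored at position 0; if the pattern doesn't fit there, it returns None.
The match spans [0:3] → 'ijb'.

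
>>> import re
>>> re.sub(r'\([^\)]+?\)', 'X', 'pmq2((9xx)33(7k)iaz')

'pmq2X33Xiaz'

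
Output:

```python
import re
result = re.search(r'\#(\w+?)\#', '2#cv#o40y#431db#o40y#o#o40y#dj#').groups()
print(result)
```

Unlike `match`, `search` isn't anchored — it looks for the pattern anywhere in the string.
The match spans [1:5] → '#cv#'.
Captured: group 1 = 'cv'.

('cv',)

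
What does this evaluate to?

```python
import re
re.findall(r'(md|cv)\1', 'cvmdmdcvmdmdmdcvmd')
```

['md', 'md']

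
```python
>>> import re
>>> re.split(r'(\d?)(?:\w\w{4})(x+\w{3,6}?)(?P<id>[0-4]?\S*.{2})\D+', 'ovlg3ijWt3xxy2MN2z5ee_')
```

['ovlg', '3', 'xxy2M', 'N2z5ee', '']

Pattern: optionally a digit (captured); then a word character, then exactly 4 of a word character (non-capturing group); then one or more of a literal 'x', then 3 to 6 of a word character (lazy) (captured); then optionally a character in [0-4], then zero or more of a non-whitespace character, then exactly 2 of any character (captured as 'id'); then one or more of a non-digit.
Because the quantifier is non-greedy, it stops expanding at the earliest point where the rest of the pattern can succeed.
Matches to split on: at [4:22] → '3ijWt3xxy2MN2z5ee_'.
Because the pattern has a capturing group, `split` also inserts each captured text between the pieces.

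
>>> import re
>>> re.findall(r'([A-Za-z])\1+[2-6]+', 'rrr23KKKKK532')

['r', 'K']

`\1` is not a pattern — it's the concrete string captured by group 1, re-applied verbatim.
Because there's exactly one group, `findall` drops the full match and keeps group 1 from each hit.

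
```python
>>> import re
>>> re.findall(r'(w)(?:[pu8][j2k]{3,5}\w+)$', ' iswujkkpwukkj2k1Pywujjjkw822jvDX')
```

Pattern: a literal 'w' (captured); then one of [pu8], then 3 to 5 of one of [j2k], then one or more of a word character (non-capturing group); then anchored at the end.
Scanning left to right: at [3:33] match 'wujkkpwukkj2k1Pywujjjkw822jvDX', group 1 = 'w'.
Because there's exactly one group, `findall` drops the full match and keeps group 1 from the one hit.

['w']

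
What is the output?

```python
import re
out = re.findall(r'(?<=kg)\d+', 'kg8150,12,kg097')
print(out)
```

Lookahead/lookbehind check context without consuming it, so the matched span excludes the asserted characters.
Scanning left to right: at [2:6] → '8150'; at [12:15] → '097'.
`findall` yields the raw match text (2 of them) because the pattern has no groups.

['8150', '097']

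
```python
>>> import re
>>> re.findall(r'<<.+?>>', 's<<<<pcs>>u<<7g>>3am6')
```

Matches: at [1:10] → '<<<<pcs>>'; at [11:17] → '<<7g>>'.
`findall` yields the raw match text (2 of them) because the pattern has no groups.

['<<<<pcs>>', '<<7g>>']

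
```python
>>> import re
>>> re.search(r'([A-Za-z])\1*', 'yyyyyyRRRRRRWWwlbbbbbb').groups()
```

('y',)

A backreference is literal: `\1` must see the identical characters the first group matched.
`search` walks the string left to right and returns the first match it finds.
The match spans [0:6] → 'yyyyyy'.
Captured: group 1 = 'y'.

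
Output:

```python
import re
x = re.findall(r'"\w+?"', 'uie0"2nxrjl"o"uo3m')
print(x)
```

Since nothing is captured, `findall` lists the 1 matched substring directly.

['"2nxrjl"']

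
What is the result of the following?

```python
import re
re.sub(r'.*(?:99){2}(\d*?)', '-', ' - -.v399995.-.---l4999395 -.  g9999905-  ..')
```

This matches zero or more of any character, then the literal '99' repeated 2 times; then zero or more of a digit (lazy) (captured).
Matches: at [0:37] → ' - -.v399995.-.---l4999395 -.  g99999'.
`sub` substitutes '-' at each match site.

'-05-  ..'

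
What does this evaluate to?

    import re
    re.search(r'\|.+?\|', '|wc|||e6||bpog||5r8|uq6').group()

'|wc|'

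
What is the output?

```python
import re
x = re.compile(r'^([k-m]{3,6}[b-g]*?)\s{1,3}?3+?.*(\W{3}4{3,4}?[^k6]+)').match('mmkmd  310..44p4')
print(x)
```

None

With `match`, the pattern is implicitly anchored at the beginning.
Here the pattern fails at index 0, so the call returns None.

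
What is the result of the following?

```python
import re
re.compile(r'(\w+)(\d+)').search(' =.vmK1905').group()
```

The pattern matches one or more of a word character (captured); then one or more of a digit (captured).
`search` walks the string left to right and returns the first match it finds.
The match spans [3:10] → 'vmK1905'.
Captured: group 1 = 'vmK190', group 2 = '5'.

'vmK1905'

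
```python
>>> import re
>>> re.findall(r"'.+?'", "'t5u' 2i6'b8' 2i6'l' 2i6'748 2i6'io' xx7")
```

["'t5u'", "'b8'", "'l'", "'748 2i6'"]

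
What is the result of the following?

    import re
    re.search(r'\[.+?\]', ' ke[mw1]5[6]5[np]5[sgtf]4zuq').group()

'[mw1]'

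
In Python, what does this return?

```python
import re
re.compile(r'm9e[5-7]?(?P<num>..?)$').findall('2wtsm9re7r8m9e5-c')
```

Pattern: the literal 'm9e', then optionally a character in [5-7]; then any character, then optionally any character (captured as 'num'); then anchored at the end.
`findall` collects group 1 from the one match (1 total).

['-c']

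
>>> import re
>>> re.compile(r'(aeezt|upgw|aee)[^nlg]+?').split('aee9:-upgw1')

Matches to split on: at [0:4] → 'aee9'; at [6:11] → 'upgw1'.
The group in the pattern means `split` returns the separators' captures alongside the pieces.

['', 'aee', ':-', 'upgw', '']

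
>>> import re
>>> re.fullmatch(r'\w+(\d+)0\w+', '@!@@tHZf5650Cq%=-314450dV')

None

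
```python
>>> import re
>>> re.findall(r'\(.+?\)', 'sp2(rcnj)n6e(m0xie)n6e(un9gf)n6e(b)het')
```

Lazy quantifiers expand one character at a time until the remainder of the pattern can match.
Since nothing is captured, `findall` lists the 4 matched substrings directly.

['(rcnj)', '(m0xie)', '(un9gf)', '(b)']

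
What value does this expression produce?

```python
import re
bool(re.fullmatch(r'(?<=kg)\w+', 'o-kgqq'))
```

False

`fullmatch` succeeds only if the pattern covers the string from start to end.
Here the string isn't matched end-to-end, so the call returns None, and `bool(None)` is False.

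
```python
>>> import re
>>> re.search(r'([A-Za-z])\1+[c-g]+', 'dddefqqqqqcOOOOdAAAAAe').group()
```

'dddef'

The backreference `\1` re-matches whatever the first group consumed, character for character.
`re.search` tries every starting position until one works.
The match spans [0:5] → 'dddef'.
Captured: group 1 = 'd'.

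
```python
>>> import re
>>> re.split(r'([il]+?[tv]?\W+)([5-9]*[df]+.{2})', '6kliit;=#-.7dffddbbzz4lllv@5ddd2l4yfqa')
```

['6k', 'liit;=#-.', '7dffddbb', 'zz4', 'lllv@', '5ddd2l', '4yfqa']

The pattern matches one or more of one of [il] (lazy), then optionally one of [tv], then one or more of a non-word character (captured); then zero or more of a character in [5-9], then one or more of one of [df], then exactly 2 of any character (captured).
Matches to split on: at [2:19] → 'liit;=#-.7dffddbb'; at [22:33] → 'lllv@5ddd2l'.
With a capturing group present, the delimiter's captured portion is kept in the result list.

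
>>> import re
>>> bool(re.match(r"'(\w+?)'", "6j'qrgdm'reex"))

With `match`, the pattern is implicitly anchored at the beginning.
Here the pattern fails at index 0, so the call returns None, and `bool(None)` is False.

False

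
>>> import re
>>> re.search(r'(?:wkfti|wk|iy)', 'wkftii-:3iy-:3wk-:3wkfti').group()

Branches in `(...|...)` are attempted left-to-right; the first branch that allows the whole pattern to succeed is taken.
Unlike `match`, `search` isn't anchored — it looks for the pattern anywhere in the string.
The match spans [0:5] → 'wkfti'.

'wkfti'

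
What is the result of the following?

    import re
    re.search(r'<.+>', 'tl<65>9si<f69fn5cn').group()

'<65>'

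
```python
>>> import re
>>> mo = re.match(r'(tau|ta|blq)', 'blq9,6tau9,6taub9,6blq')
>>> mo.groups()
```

('blq',)

With `match`, the pattern is implicitly anchored at the beginning.
The match spans [0:3] → 'blq'.
Captured: group 1 = 'blq'.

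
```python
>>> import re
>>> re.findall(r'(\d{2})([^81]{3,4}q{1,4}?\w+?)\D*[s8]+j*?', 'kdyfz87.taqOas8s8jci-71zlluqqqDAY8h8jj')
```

[('87', '.taqO'), ('71', 'zlluqq')]

With the lazy modifier that quantifier settles for the fewest repetitions that let the rest of the pattern succeed (the atoms after it are unaffected and can still be greedy).
2 groups means each result is a tuple of 2 captured strings — 2 here.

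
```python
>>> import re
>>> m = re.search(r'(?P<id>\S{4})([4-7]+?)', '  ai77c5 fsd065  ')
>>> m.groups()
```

('i77c', '5')

This matches exactly 4 of a non-whitespace character (captured as 'id'); then one or more of a character in [4-7] (lazy) (captured).
`re.search` tries every starting position until one works.
The match spans [3:8] → 'i77c5'.
Captured: group 1 = 'i77c', group 2 = '5'.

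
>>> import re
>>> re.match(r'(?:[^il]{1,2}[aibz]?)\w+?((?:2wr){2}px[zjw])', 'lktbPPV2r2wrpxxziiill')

None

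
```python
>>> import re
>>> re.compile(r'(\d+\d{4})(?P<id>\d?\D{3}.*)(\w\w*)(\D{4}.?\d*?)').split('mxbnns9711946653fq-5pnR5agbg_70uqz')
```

['mxbnns', '9711946653', 'fq-5pnR5', 'a', 'gbg_7', '0uqz']

Because the quantifier is non-greedy, it stops expanding at the earliest point where the rest of the pattern can succeed.
Because the pattern has a capturing group, `split` also inserts each captured text between the pieces.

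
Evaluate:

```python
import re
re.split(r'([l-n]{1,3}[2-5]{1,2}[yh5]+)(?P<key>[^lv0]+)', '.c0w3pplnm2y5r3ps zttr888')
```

The group in the pattern means `split` returns the separators' captures alongside the pieces.

['.c0w3pp', 'lnm2y5', 'r3ps zttr888', '']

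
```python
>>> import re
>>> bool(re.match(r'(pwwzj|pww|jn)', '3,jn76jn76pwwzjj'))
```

False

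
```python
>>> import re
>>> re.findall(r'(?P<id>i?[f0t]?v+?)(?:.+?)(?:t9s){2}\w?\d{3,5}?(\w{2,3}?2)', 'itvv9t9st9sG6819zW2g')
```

[('itv', '9zW2')]

The pattern matches optionally the literal 'i', then optionally one of [f0t], then one or more of a literal 'v' (lazy) (captured as 'id'); then one or more of any character (lazy) (non-capturing group); then the literal 't9s' repeated 2 times, then optionally a word character; then 3 to 5 of a digit (lazy); then 2 to 3 of a word character (lazy), then a literal '2' (captured).
Lazy quantifiers expand one character at a time until the remainder of the pattern can match.
Walking the string: at [0:19] match 'itvv9t9st9sG6819zW2', groups = ('itv', '9zW2').
2 groups means the one result is a tuple of 2 captured strings — 1 here.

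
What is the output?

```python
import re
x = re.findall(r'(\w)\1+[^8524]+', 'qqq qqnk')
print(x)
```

A backreference is literal: `\1` must see the identical characters the first group matched.
One capturing group, so `findall` returns just the captured substring from the one match — 1 in all.

['q']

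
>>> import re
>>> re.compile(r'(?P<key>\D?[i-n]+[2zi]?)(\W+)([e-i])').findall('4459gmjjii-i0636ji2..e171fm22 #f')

[('gmjjii', '-', 'i'), ('ji2', '..', 'e')]

Pattern: optionally a non-digit, then one or more of a character in [i-n], then optionally one of [2zi] (captured as 'key'); then one or more of a non-word character (captured); then a character in [e-i] (captured).
Matches: at [4:12] match 'gmjjii-i', groups = ('gmjjii', '-', 'i'); at [16:22] match 'ji2..e', groups = ('ji2', '..', 'e').
With 3 capturing groups, `findall` returns a 3-tuple per match.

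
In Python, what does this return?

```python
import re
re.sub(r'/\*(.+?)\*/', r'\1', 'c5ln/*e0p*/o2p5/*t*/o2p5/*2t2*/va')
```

'c5lne0po2p5to2p52t2va'

Lazy quantifiers expand one character at a time until the remainder of the pattern can match.
Matches: at [4:11] → '/*e0p*/'; at [15:20] → '/*t*/'; at [24:31] → '/*2t2*/'.
Each match is replaced using the text its own group 1 captured.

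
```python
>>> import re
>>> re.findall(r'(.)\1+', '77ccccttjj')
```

After group 1 captures some text, `\1` only succeeds where that same text appears again.
Scanning left to right: at [0:2] match '77', group 1 = '7'; at [2:6] match 'cccc', group 1 = 'c'; at [6:8] match 'tt', group 1 = 't'; at [8:10] match 'jj', group 1 = 'j'.
`findall` collects group 1 from each match (4 total).

['7', 'c', 't', 'j']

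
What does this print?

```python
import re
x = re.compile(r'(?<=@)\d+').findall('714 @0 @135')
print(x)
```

['0', '135']

Because the assertion is zero-width, the text it checks is not consumed and won't appear in the result.
Walking the string: at [5:6] → '0'; at [8:11] → '135'.
`findall` yields the raw match text (2 of them) because the pattern has no groups.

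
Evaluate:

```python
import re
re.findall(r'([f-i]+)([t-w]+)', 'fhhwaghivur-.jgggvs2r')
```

[('fhh', 'w'), ('ghi', 'vu'), ('ggg', 'v')]

The pattern matches one or more of a character in [f-i] (captured); then one or more of a character in [t-w] (captured).
Walking the string: at [0:4] match 'fhhw', groups = ('fhh', 'w'); at [5:10] match 'ghivu', groups = ('ghi', 'vu'); at [14:18] match 'gggv', groups = ('ggg', 'v').
2 groups means each result is a tuple of 2 captured strings — 3 here.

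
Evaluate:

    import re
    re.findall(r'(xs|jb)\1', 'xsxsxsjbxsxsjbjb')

['xs', 'xs', 'jb']

A backreference is literal: `\1` must see the identical characters the first group matched.
One capturing group, so `findall` returns just the captured substring from each match — 3 in all.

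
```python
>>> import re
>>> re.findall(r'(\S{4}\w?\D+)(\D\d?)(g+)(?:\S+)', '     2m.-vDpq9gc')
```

[('2m.-vDp', 'q9', 'g')]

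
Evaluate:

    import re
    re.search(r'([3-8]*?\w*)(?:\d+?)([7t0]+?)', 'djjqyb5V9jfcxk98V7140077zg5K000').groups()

('djjqyb5V9jfcxk98V7140077zg5K0', '0')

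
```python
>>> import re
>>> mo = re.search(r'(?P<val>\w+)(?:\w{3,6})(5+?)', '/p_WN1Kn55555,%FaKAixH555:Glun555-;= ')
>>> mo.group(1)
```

'p_WN1Kn5'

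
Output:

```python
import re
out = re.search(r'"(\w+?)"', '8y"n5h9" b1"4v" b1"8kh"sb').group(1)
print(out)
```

n5h9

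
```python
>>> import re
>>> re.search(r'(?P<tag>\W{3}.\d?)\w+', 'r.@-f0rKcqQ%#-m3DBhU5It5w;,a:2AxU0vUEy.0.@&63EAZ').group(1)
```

The match spans [1:11] → '.@-f0rKcqQ'.
Captured: group 1 = '.@-f0'.

'.@-f0'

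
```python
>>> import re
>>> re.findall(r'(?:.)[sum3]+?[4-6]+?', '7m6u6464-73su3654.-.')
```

This matches any character (non-capturing group); then one or more of one of [sum3] (lazy), then one or more of a character in [4-6] (lazy).
A `+?`/`*?`/`{m,n}?` starts at its minimum and grows only as far as needed for what follows to match.
Scanning left to right: at [0:3] → '7m6'; at [9:15] → '73su36'.
`findall` yields the raw match text (2 of them) because the pattern has no groups.

['7m6', '73su36']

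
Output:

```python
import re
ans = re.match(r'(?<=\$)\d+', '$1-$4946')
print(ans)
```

None

`re.match` only tries the pattern at the start of the string.
Here the string doesn't start with a match, so the call returns None.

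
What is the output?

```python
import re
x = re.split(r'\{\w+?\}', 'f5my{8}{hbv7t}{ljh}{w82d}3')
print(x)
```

Matches to split on: at [4:7] → '{8}'; at [7:14] → '{hbv7t}'; at [14:19] → '{ljh}'; at [19:25] → '{w82d}'.
The string is cut at each match, leaving 5 pieces.

['f5my', '', '', '', '3']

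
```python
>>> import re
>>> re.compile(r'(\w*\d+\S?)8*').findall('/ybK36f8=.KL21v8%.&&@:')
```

['ybK36f8=', 'KL21v8%']

`findall` collects group 1 from each match (2 total).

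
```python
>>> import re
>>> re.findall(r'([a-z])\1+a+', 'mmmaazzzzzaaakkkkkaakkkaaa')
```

The backreference `\1` re-matches whatever the first group consumed, character for character.
Walking the string: at [0:5] match 'mmmaa', group 1 = 'm'; at [5:13] match 'zzzzzaaa', group 1 = 'z'; at [13:20] match 'kkkkkaa', group 1 = 'k'; at [20:26] match 'kkkaaa', group 1 = 'k'.
One capturing group, so `findall` returns just the captured substring from each match — 4 in all.

['m', 'z', 'k', 'k']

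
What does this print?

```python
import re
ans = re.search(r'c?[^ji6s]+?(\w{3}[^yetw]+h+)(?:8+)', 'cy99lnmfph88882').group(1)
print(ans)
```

99lnmfph

Pattern: optionally a literal 'c'; then one or more of any character except [ji6s] (lazy); then exactly 3 of a word character, then one or more of any character except [yetw], then one or more of the literal 'h' (captured); then one or more of a literal '8' (non-capturing group).
`re.search` scans for the first position where the pattern succeeds.
The match spans [0:14] → 'cy99lnmfph8888'.
Captured: group 1 = '99lnmfph'.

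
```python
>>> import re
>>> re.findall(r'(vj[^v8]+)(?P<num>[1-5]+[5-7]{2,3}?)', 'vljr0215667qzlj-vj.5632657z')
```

[('vj.563', '265')]

Pattern: the literal 'vj', then one or more of any character except [v8] (captured); then one or more of a character in [1-5], then 2 to 3 of a character in [5-7] (lazy) (captured as 'num').
A non-greedy quantifier consumes as few characters as it can — just enough that the remainder of the pattern still matches from where it stops; whatever follows it matches normally.
Scanning left to right: at [16:25] match 'vj.563265', groups = ('vj.563', '265').
2 groups means the one result is a tuple of 2 captured strings — 1 here.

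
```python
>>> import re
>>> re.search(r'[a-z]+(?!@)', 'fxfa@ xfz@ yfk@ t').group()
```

The negative lookahead/lookbehind blocks any match where the forbidden context is present.
`search` walks the string left to right and returns the first match it finds.
The match spans [0:3] → 'fxf'.

'fxf'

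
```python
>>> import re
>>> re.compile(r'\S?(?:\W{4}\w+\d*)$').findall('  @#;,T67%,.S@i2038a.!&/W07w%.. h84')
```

The pattern matches optionally a non-whitespace character; then exactly 4 of a non-word character, then one or more of a word character, then zero or more of a digit (non-capturing group); then anchored at the end.
Walking the string: at [27:35] → 'w%.. h84'.
With no groups in the pattern, `findall` gives back each whole match — 1 here.

['w%.. h84']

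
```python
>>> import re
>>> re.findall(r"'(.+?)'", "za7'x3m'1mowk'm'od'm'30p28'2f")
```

['x3m', 'm', 'm']

Walking the string: at [3:8] match "'x3m'", group 1 = 'x3m'; at [13:16] match "'m'", group 1 = 'm'; at [18:21] match "'m'", group 1 = 'm'.
One capturing group, so `findall` returns just the captured substring from each match — 3 in all.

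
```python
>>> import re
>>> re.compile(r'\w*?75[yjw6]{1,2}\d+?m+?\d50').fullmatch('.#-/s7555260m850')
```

None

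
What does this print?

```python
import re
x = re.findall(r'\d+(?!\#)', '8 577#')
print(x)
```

['8', '57']

Because the assertion is negative and zero-width, positions next to the forbidden text are skipped.
Walking the string: at [0:1] → '8'; at [2:4] → '57'.
Since nothing is captured, `findall` lists the 2 matched substrings directly.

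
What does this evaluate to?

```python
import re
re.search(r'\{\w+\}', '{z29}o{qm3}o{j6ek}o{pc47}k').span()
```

Unlike `match`, `search` isn't anchored — it looks for the pattern anywhere in the string.
The match spans [0:5] → '{z29}'.

(0, 5)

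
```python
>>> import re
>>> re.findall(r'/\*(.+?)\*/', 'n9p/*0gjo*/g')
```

['0gjo']

Matches: at [3:11] match '/*0gjo*/', group 1 = '0gjo'.
With a single group, `findall` returns only what that group captured — 1 item.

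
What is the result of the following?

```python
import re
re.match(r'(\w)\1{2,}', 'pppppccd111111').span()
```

(0, 5)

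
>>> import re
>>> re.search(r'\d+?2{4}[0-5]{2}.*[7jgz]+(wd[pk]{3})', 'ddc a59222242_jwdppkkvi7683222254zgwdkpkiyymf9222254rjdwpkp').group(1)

The pattern matches one or more of a digit (lazy), then exactly 4 of a literal '2'; then exactly 2 of a character in [0-5]; then zero or more of any character, then one or more of one of [7jgz]; then the literal 'wd', then exactly 3 of one of [pk] (captured).
Unlike `match`, `search` isn't anchored — it looks for the pattern anywhere in the string.
The match spans [5:40] → '59222242_jwdppkkvi7683222254zgwdkpk'.
Captured: group 1 = 'wdkpk'.

'wdkpk'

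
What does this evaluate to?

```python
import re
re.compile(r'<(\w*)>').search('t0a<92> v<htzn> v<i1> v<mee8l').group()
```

'<92>'

The match spans [3:7] → '<92>'.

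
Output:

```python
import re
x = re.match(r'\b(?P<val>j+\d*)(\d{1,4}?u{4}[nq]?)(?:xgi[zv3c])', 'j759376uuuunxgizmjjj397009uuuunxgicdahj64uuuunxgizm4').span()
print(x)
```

`re.match` only tries the pattern at the start of the string.
The match spans [0:16] → 'j759376uuuunxgiz'.

(0, 16)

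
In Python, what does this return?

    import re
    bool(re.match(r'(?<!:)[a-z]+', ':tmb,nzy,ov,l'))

With `match`, the pattern is implicitly anchored at the beginning.
Here the string doesn't start with a match, so the call returns None, and `bool(None)` is False.

False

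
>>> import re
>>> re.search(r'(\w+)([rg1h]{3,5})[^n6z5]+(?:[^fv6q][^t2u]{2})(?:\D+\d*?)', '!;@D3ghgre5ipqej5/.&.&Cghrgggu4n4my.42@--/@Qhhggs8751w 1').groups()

The pattern matches one or more of a word character (captured); then 3 to 5 of one of [rg1h] (captured); then one or more of any character except [n6z5]; then any character except [fv6q], then exactly 2 of any character except [t2u] (non-capturing group); then one or more of a non-digit, then zero or more of a digit (lazy) (non-capturing group).
`re.search` scans for the first position where the pattern succeeds.
The match spans [3:16] → 'D3ghgre5ipqej'.
Captured: group 1 = 'D3g', group 2 = 'hgr'.

('D3g', 'hgr')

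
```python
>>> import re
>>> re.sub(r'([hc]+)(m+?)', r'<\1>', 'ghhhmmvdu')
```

Pattern: one or more of one of [hc] (captured); then one or more of a literal 'm' (lazy) (captured).
`\1` in the replacement pulls in group 1's text for each match.

'g<hhh>mvdu'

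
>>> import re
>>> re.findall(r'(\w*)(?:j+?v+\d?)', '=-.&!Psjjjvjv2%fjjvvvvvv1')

['Psjjjv', 'fj']

This matches zero or more of a word character (captured); then one or more of the literal 'j' (lazy), then one or more of the literal 'v', then optionally a digit (non-capturing group).
Matches: at [5:14] match 'Psjjjvjv2', group 1 = 'Psjjjv'; at [15:25] match 'fjjvvvvvv1', group 1 = 'fj'.
Because there's exactly one group, `findall` drops the full match and keeps group 1 from each hit.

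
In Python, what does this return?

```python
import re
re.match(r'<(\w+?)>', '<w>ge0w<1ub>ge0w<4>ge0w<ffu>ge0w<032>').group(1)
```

'w'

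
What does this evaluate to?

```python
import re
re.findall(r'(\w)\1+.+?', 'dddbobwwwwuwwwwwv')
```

['d', 'w', 'w']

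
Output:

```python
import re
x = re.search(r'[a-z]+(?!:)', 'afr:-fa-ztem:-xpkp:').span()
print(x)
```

The negative lookahead/lookbehind blocks any match where the forbidden context is present.
`re.search` tries every starting position until one works.
The match spans [0:2] → 'af'.

(0, 2)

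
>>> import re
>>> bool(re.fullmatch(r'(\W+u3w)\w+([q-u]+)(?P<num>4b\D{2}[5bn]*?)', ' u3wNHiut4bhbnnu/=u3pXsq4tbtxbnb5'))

The pattern matches one or more of a non-word character, then the literal 'u3', then a literal 'w' (captured); then one or more of a word character; then one or more of a character in [q-u] (captured); then the literal '4b', then exactly 2 of a non-digit, then zero or more of one of [5bn] (lazy) (captured as 'num').
For `fullmatch`, every character of the input must be accounted for by the pattern.
Here the string isn't matched end-to-end, so the call returns None, and `bool(None)` is False.

False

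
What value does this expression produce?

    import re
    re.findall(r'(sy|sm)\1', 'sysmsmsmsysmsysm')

['sm']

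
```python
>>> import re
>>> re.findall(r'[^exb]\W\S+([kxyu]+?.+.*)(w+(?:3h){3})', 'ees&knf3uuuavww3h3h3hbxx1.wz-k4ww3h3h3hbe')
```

[('k4w', 'w3h3h3h')]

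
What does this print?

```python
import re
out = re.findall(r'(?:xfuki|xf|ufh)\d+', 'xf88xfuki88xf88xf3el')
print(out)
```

['xf88', 'xfuki88', 'xf88', 'xf3']

Walking the string: at [0:4] → 'xf88'; at [4:11] → 'xfuki88'; at [11:15] → 'xf88'; at [15:18] → 'xf3'.
With no groups in the pattern, `findall` gives back each whole match — 4 here.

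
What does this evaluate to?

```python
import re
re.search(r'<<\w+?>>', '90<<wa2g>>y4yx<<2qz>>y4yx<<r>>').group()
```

`re.search` tries every starting position until one works.
The match spans [2:10] → '<<wa2g>>'.

'<<wa2g>>'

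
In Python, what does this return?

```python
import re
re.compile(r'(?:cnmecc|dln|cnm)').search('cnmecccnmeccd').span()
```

Alternation tries branches left to right and keeps the first one that lets the overall match succeed at that position.
`search` walks the string left to right and returns the first match it finds.
The match spans [0:6] → 'cnmecc'.

(0, 6)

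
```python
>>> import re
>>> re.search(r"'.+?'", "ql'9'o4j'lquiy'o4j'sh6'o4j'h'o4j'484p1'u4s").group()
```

A non-greedy quantifier consumes as few characters as it can — just enough that the remainder of the pattern still matches from where it stops; whatever follows it matches normally.
The match spans [2:5] → "'9'".

"'9'"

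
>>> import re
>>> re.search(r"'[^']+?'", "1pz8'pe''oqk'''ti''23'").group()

"'pe'"

`re.search` scans for the first position where the pattern succeeds.
The match spans [4:8] → "'pe'".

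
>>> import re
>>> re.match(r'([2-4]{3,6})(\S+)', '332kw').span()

Pattern: 3 to 6 of a character in [2-4] (captured); then one or more of a non-whitespace character (captured).
With `match`, the pattern is implicitly anchored at the beginning.
The match spans [0:5] → '332kw'.
Captured: group 1 = '332', group 2 = 'kw'.

(0, 5)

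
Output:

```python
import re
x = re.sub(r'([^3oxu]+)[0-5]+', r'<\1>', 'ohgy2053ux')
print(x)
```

Pattern: one or more of any character except [3oxu] (captured); then one or more of a character in [0-5].
Matches: at [1:8] → 'hgy2053'.
`\1` in the replacement pulls in group 1's text for each match.

o<hgy205>ux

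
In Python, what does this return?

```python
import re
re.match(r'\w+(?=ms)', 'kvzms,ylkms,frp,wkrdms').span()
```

(0, 3)

With `match`, the pattern is implicitly anchored at the beginning.
The match spans [0:3] → 'kvz'.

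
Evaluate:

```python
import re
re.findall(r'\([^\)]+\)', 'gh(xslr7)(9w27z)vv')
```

['(xslr7)', '(9w27z)']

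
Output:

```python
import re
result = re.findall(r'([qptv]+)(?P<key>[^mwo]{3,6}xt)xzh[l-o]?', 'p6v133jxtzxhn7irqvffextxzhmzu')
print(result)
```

The pattern matches one or more of one of [qptv] (captured); then 3 to 6 of any character except [mwo], then the literal 'xt' (captured as 'key'); then the literal 'xzh', then optionally a character in [l-o].
Multiple groups make `findall` return tuples — one 2-tuple for the one match.

[('qv', 'ffext')]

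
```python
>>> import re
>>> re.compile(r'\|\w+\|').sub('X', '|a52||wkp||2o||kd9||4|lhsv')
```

'XXXXXlhsv'

Every occurrence is swapped for 'X'.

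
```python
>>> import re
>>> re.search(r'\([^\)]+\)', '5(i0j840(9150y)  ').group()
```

'(i0j840(9150y)'

`re.search` tries every starting position until one works.
The match spans [1:15] → '(i0j840(9150y)'.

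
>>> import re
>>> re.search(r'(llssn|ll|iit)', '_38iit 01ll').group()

`re.search` tries every starting position until one works.
The match spans [3:6] → 'iit'.
Captured: group 1 = 'iit'.

'iit'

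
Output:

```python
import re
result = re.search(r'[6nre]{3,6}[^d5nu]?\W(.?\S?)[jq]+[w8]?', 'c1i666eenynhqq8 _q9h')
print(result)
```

The pattern matches 3 to 6 of one of [6nre], then optionally any character except [d5nu], then a non-word character; then optionally any character, then optionally a non-whitespace character (captured); then one or more of one of [jq], then optionally one of [w8].
`re.search` scans for the first position where the pattern succeeds.
Here the pattern never matches, so the call returns None.

None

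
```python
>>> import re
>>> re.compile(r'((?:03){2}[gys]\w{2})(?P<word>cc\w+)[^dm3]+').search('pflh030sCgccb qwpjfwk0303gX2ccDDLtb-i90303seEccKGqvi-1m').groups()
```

The match spans [21:39] → '0303gX2ccDDLtb-i90'.
Captured: group 1 = '0303gX2', group 2 = 'ccDDLtb'.

('0303gX2', 'ccDDLtb')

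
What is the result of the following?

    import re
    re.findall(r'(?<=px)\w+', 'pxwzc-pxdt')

The `(?=…)`/`(?<=…)` assertion just peeks at neighbouring text; it doesn't advance the match position.
Matches: at [2:5] → 'wzc'; at [8:10] → 'dt'.
Since nothing is captured, `findall` lists the 2 matched substrings directly.

['wzc', 'dt']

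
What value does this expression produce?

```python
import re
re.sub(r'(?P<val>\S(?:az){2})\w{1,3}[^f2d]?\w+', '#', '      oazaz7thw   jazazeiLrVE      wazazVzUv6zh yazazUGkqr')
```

Pattern: a non-whitespace character, then the literal 'az' repeated 2 times (captured as 'val'); then 1 to 3 of a word character, then optionally any character except [f2d]; then one or more of a word character.
Matches: at [6:15] → 'oazaz7thw'; at [18:29] → 'jazazeiLrVE'; at [35:47] → 'wazazVzUv6zh'; at [48:58] → 'yazazUGkqr'.
`sub` substitutes '#' at each match site.

'      #   #      # #'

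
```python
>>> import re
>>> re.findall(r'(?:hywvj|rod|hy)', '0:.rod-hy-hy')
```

['rod', 'hy', 'hy']

Walking the string: at [3:6] → 'rod'; at [7:9] → 'hy'; at [10:12] → 'hy'.
`findall` yields the raw match text (3 of them) because the pattern has no groups.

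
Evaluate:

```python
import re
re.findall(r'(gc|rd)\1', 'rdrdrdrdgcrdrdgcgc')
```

['rd', 'rd', 'rd', 'gc']

The backreference `\1` re-matches whatever the first group consumed, character for character.
One capturing group, so `findall` returns just the captured substring from each match — 4 in all.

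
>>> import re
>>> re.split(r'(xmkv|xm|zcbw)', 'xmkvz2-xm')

Branches in `(...|...)` are attempted left-to-right; the first branch that allows the whole pattern to succeed is taken.
Because the pattern has a capturing group, `split` also inserts each captured text between the pieces.

['', 'xmkv', 'z2-', 'xm', '']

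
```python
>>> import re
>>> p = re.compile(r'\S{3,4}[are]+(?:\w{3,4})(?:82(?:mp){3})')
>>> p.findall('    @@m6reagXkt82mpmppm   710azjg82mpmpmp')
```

['710azjg82mpmpmp']

Since nothing is captured, `findall` lists the 1 matched substring directly.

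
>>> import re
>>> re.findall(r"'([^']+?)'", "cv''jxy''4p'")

One capturing group, so `findall` returns just the captured substring from each match — 2 in all.

['jxy', '4p']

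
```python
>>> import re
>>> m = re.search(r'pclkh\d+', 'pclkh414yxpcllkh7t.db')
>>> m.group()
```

'pclkh414'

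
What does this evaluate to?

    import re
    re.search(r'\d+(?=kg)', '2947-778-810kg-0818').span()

(9, 12)

The positive lookaround only admits positions where the adjacent text matches; those characters stay outside the span.
`search` walks the string left to right and returns the first match it finds.
The match spans [9:12] → '810'.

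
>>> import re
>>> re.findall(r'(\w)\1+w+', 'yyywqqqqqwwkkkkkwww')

`\1` is not a pattern — it's the concrete string captured by group 1, re-applied verbatim.
Walking the string: at [0:4] match 'yyyw', group 1 = 'y'; at [4:11] match 'qqqqqww', group 1 = 'q'; at [11:19] match 'kkkkkwww', group 1 = 'k'.
With a single group, `findall` returns only what that group captured — 3 items.

['y', 'q', 'k']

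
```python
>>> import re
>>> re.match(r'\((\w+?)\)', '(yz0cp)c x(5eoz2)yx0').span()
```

(0, 7)

`re.match` only tries the pattern at the start of the string.
The match spans [0:7] → '(yz0cp)'.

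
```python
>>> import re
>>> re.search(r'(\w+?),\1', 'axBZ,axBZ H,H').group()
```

'axBZ,axBZ'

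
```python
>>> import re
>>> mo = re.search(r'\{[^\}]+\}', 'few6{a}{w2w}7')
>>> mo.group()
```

'{a}'

`re.search` scans for the first position where the pattern succeeds.
The match spans [4:7] → '{a}'.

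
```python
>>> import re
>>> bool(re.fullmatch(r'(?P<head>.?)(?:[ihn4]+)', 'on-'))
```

For `fullmatch`, every character of the input must be accounted for by the pattern.
Here the pattern can't cover the whole string, so the call returns None, and `bool(None)` is False.

False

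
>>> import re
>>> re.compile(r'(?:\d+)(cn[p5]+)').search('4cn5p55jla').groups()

('cn5p55',)

This matches one or more of a digit (non-capturing group); then the literal 'cn', then one or more of one of [p5] (captured).
`search` walks the string left to right and returns the first match it finds.
The match spans [0:7] → '4cn5p55'.
Captured: group 1 = 'cn5p55'.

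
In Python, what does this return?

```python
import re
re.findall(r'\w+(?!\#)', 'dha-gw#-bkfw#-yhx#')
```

['dha', 'g', 'bkf', 'yh']

The negative lookaround is zero-width — it rules out positions where the adjacent text would match, without consuming anything.
`findall` yields the raw match text (4 of them) because the pattern has no groups.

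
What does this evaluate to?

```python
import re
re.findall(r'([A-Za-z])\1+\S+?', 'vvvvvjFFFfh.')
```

['v', 'F']

The backreference `\1` re-matches whatever the first group consumed, character for character.
`findall` collects group 1 from each match (2 total).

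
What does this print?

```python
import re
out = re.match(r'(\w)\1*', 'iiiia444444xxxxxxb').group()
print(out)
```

iiii

`re.match` only tries the pattern at the start of the string.
The match spans [0:4] → 'iiii'.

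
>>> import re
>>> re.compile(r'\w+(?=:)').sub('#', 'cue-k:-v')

Because the assertion is zero-width, the text it checks is not consumed and won't appear in the result.
Matches: at [4:5] → 'k'.
Each match is replaced by '#'.

'cue-#:-v'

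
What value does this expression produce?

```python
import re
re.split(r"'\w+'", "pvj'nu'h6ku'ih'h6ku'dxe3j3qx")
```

['pvj', 'h6ku', "h6ku'dxe3j3qx"]

Splitting on the pattern gives 3 pieces.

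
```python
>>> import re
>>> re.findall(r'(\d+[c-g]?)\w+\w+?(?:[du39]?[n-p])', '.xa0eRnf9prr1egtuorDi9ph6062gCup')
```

This matches one or more of a digit, then optionally a character in [c-g] (captured); then one or more of a word character, then one or more of a word character (lazy); then optionally one of [du39], then a character in [n-p] (non-capturing group).
Walking the string: at [3:32] match '0eRnf9prr1egtuorDi9ph6062gCup', group 1 = '0e'.
One capturing group, so `findall` returns just the captured substring from the one match — 1 in all.

['0e']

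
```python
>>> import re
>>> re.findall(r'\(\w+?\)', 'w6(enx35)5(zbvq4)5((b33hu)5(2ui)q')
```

['(enx35)', '(zbvq4)', '(b33hu)', '(2ui)']

Scanning left to right: at [2:9] → '(enx35)'; at [10:17] → '(zbvq4)'; at [19:26] → '(b33hu)'; at [27:32] → '(2ui)'.
With no groups in the pattern, `findall` gives back each whole match — 4 here.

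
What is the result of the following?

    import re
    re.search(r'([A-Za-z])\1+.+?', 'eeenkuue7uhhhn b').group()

'eeen'

`\1` is not a pattern — it's the concrete string captured by group 1, re-applied verbatim.
`re.search` tries every starting position until one works.
The match spans [0:4] → 'eeen'.
Captured: group 1 = 'e'.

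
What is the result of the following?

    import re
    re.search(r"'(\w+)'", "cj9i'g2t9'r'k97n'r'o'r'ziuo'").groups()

`re.search` tries every starting position until one works.
The match spans [4:10] → "'g2t9'".
Captured: group 1 = 'g2t9'.

('g2t9',)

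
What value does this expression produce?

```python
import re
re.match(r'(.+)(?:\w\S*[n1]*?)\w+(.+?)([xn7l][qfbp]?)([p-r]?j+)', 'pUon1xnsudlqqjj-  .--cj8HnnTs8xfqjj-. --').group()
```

'pUon1xnsudlqqjj-  .--cj8HnnTs8xfqjj'

`match` is anchored at position 0; if the pattern doesn't fit there, it returns None.
The match spans [0:35] → 'pUon1xnsudlqqjj-  .--cj8HnnTs8xfqjj'.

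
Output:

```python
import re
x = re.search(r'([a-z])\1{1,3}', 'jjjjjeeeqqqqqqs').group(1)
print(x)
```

`\1` has to match the exact text group 1 already captured.
`re.search` tries every starting position until one works.
The match spans [0:4] → 'jjjj'.
Captured: group 1 = 'j'.

j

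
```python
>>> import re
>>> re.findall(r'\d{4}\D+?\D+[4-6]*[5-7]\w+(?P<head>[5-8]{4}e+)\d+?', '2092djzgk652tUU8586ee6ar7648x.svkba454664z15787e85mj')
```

['8586ee', '5787e']

The pattern matches exactly 4 of a digit, then one or more of a non-digit (lazy); then one or more of a non-digit; then zero or more of a character in [4-6], then a character in [5-7], then one or more of a word character; then exactly 4 of a character in [5-8], then one or more of a literal 'e' (captured as 'head'); then one or more of a digit (lazy).
Scanning left to right: at [0:22] match '2092djzgk652tUU8586ee6', group 1 = '8586ee'; at [24:49] match '7648x.svkba454664z15787e8', group 1 = '5787e'.
Because there's exactly one group, `findall` drops the full match and keeps group 1 from each hit.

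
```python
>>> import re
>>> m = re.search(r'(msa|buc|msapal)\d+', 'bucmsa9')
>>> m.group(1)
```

'msa'

The match spans [3:7] → 'msa9'.
Captured: group 1 = 'msa'.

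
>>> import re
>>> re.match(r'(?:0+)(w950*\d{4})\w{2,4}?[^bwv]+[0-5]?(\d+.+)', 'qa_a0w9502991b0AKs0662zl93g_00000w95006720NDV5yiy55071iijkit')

None

Pattern: one or more of a literal '0' (non-capturing group); then the literal 'w95', then zero or more of a literal '0', then exactly 4 of a digit (captured); then 2 to 4 of a word character (lazy); then one or more of any character except [bwv], then optionally a character in [0-5]; then one or more of a digit, then one or more of any character (captured).
`re.match` only tries the pattern at the start of the string.
Here the string doesn't start with a match, so the call returns None.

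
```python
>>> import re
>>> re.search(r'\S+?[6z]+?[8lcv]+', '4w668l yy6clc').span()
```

(0, 6)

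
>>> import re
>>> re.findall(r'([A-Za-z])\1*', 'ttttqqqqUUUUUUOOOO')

`\1` is not a pattern — it's the concrete string captured by group 1, re-applied verbatim.
Matches: at [0:4] match 'tttt', group 1 = 't'; at [4:8] match 'qqqq', group 1 = 'q'; at [8:14] match 'UUUUUU', group 1 = 'U'; at [14:18] match 'OOOO', group 1 = 'O'.
With a single group, `findall` returns only what that group captured — 4 items.

['t', 'q', 'U', 'O']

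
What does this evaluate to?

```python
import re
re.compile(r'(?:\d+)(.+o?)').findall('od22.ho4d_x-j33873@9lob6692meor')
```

One capturing group, so `findall` returns just the captured substring from the one match — 1 in all.

['.ho4d_x-j33873@9lob6692meor']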